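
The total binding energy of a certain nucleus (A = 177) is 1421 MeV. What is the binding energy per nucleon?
B.E./A = 1421/177 = 8.028 MeV/nucleon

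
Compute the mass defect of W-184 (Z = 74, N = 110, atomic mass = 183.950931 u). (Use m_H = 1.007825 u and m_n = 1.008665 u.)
Δm = Z·m_H + N·m_n − M = 1.581 u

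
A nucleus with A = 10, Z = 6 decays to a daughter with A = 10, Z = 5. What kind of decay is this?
ΔA = 0, ΔZ = -1 ⇒ beta-plus decay (β⁺) or electron capture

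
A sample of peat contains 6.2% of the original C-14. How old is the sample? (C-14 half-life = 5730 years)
Age = t½ × log₂(1/ratio) = 22990 years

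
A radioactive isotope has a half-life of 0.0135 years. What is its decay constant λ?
λ = ln(2)/t½ = 51.34 year⁻¹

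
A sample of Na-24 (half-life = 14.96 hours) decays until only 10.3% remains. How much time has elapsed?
t = t½ × log₂(N₀/N) = 49.06 hours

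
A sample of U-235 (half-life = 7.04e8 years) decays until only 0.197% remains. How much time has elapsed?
t = t½ × log₂(N₀/N) = 6.327e9 years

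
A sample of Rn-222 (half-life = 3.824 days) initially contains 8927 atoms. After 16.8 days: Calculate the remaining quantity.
N = N₀(1/2)^(t/t½) = 424.8 atoms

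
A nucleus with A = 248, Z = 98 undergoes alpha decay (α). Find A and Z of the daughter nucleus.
Daughter: A = 244, Z = 96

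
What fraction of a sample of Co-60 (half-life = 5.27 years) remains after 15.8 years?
N/N₀ = (1/2)^(t/t½) = 0.1252 = 12.5%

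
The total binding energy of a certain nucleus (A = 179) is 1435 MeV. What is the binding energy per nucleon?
B.E./A = 1435/179 = 8.017 MeV/nucleon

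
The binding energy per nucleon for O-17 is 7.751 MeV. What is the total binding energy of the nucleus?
B.E. = 7.751 × 17 = 131.8 MeV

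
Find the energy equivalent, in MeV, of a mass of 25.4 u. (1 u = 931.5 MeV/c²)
E = mc² = 23660 MeV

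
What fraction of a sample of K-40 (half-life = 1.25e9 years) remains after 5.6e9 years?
N/N₀ = (1/2)^(t/t½) = 0.04481 = 4.48%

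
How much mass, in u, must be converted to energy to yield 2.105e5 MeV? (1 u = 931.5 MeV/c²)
m = E/c² = 226 u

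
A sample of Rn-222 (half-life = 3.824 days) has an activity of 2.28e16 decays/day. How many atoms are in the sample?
N = A/λ = 1.258e17 atoms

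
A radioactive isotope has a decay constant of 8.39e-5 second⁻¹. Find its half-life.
t½ = ln(2)/λ = 8262 seconds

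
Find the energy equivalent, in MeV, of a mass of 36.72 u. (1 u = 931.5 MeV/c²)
E = mc² = 34200 MeV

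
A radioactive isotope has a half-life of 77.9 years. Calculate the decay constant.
λ = ln(2)/t½ = 0.008898 year⁻¹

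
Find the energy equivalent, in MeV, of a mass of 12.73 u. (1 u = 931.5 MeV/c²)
E = mc² = 11860 MeV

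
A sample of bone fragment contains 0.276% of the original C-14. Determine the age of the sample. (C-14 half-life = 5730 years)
Age = t½ × log₂(1/ratio) = 48710 years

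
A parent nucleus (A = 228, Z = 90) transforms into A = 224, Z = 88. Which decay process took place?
ΔA = -4, ΔZ = -2 ⇒ alpha decay (α)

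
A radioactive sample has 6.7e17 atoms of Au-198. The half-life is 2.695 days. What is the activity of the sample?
A = λN = 1.723e17 decays/day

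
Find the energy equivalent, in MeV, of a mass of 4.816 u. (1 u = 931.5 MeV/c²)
E = mc² = 4486 MeV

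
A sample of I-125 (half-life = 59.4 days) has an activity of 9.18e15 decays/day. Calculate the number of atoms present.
N = A/λ = 7.867e17 atoms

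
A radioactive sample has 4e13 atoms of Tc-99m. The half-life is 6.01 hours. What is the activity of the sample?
A = λN = 4.613e12 decays/hour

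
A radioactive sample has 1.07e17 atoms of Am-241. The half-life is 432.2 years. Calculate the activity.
A = λN = 1.716e14 decays/year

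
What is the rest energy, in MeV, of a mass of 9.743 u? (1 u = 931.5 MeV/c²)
E = mc² = 9076 MeV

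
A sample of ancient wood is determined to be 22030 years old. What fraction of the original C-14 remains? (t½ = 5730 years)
N/N₀ = (1/2)^(t/t½) = 0.0696 = 6.96%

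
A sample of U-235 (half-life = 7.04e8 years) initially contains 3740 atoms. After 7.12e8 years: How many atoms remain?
N = N₀(1/2)^(t/t½) = 1855 atoms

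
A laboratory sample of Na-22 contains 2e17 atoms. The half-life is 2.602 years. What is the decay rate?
A = λN = 5.328e16 decays/year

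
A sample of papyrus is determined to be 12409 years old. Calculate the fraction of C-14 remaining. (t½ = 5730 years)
N/N₀ = (1/2)^(t/t½) = 0.2229 = 22.3%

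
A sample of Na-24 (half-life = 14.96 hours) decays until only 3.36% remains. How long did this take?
t = t½ × log₂(N₀/N) = 73.24 hours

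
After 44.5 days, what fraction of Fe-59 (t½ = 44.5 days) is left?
N/N₀ = (1/2)^(t/t½) = 0.5 = 50%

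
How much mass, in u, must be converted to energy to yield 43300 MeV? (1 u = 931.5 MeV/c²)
m = E/c² = 46.48 u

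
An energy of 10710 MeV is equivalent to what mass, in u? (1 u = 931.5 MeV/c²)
m = E/c² = 11.5 u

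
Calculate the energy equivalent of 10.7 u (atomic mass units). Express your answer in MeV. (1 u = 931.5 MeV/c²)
E = mc² = 9967 MeV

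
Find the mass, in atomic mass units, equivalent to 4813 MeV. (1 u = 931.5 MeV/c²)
m = E/c² = 5.167 u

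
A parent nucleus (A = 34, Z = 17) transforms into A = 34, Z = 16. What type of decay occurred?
ΔA = 0, ΔZ = -1 ⇒ beta-plus decay (β⁺) or electron capture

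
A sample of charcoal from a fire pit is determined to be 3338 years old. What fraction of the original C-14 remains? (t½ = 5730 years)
N/N₀ = (1/2)^(t/t½) = 0.6678 = 66.8%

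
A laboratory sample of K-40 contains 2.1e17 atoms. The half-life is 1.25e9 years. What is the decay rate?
A = λN = 1.164e8 decays/year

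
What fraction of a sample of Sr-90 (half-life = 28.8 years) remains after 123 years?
N/N₀ = (1/2)^(t/t½) = 0.0518 = 5.18%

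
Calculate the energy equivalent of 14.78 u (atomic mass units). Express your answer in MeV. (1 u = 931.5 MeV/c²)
E = mc² = 13770 MeV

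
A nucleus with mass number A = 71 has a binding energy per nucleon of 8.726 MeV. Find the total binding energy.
B.E. = 8.726 × 71 = 619.5 MeV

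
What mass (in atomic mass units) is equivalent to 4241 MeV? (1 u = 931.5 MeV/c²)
m = E/c² = 4.553 u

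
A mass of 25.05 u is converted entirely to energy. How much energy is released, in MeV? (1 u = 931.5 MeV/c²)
E = mc² = 23330 MeV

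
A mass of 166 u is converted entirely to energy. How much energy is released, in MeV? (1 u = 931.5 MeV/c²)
E = mc² = 1.546e5 MeV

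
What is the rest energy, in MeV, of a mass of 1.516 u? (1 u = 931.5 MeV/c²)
E = mc² = 1412 MeV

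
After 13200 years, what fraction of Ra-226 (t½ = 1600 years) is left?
N/N₀ = (1/2)^(t/t½) = 0.003285 = 0.328%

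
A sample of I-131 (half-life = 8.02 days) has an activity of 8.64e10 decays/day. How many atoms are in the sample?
N = A/λ = 9.997e11 atoms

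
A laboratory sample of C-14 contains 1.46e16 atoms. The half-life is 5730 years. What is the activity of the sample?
A = λN = 1.766e12 decays/year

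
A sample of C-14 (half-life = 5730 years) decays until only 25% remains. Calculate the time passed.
t = t½ × log₂(N₀/N) = 11460 years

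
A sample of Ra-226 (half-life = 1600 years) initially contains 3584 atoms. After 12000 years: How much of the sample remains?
N = N₀(1/2)^(t/t½) = 19.8 atoms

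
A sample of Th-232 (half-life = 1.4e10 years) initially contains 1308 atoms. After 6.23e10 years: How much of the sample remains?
N = N₀(1/2)^(t/t½) = 59.84 atoms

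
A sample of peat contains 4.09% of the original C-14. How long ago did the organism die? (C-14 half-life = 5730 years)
Age = t½ × log₂(1/ratio) = 26430 years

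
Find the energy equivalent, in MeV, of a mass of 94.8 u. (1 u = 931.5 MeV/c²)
E = mc² = 88310 MeV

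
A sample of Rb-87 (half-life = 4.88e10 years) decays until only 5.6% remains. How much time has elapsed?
t = t½ × log₂(N₀/N) = 2.029e11 years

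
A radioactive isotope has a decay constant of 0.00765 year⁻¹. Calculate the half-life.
t½ = ln(2)/λ = 90.61 years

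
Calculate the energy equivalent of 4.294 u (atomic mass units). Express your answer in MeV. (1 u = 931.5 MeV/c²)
E = mc² = 4000 MeV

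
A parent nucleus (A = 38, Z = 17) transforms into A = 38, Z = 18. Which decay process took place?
ΔA = 0, ΔZ = +1 ⇒ beta-minus decay (β⁻)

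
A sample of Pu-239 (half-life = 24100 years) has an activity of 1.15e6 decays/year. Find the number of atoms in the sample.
N = A/λ = 3.998e10 atoms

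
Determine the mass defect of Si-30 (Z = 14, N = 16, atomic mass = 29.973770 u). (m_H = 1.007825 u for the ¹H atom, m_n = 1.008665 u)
Δm = Z·m_H + N·m_n − M = 0.2744 u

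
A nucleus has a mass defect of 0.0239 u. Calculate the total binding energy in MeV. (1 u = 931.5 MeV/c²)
B.E. = Δm × 931.5 = 22.26 MeV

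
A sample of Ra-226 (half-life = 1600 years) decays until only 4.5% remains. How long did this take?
t = t½ × log₂(N₀/N) = 7158 years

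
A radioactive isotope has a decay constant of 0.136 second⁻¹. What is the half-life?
t½ = ln(2)/λ = 5.097 seconds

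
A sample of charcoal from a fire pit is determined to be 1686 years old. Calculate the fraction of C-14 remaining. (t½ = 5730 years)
N/N₀ = (1/2)^(t/t½) = 0.8155 = 81.6%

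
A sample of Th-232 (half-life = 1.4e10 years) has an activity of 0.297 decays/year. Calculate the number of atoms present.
N = A/λ = 5.999e9 atoms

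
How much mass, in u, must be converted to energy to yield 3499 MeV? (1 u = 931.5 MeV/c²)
m = E/c² = 3.756 u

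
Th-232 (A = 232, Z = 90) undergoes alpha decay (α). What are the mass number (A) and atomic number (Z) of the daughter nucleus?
Daughter: A = 228, Z = 88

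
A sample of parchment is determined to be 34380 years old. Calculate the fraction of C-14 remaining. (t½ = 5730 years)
N/N₀ = (1/2)^(t/t½) = 0.01562 = 1.56%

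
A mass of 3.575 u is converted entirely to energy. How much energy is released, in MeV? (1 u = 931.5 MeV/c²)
E = mc² = 3330 MeV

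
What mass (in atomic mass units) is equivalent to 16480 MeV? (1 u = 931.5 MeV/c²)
m = E/c² = 17.69 u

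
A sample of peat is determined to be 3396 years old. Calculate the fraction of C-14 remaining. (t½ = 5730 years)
N/N₀ = (1/2)^(t/t½) = 0.6631 = 66.3%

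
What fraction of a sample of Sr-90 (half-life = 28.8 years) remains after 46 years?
N/N₀ = (1/2)^(t/t½) = 0.3305 = 33.1%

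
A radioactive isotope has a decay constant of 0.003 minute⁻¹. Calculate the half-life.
t½ = ln(2)/λ = 231 minutes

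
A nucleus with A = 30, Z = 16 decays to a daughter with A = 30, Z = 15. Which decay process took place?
ΔA = 0, ΔZ = -1 ⇒ beta-plus decay (β⁺) or electron capture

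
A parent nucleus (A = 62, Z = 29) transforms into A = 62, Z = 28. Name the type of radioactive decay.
ΔA = 0, ΔZ = -1 ⇒ beta-plus decay (β⁺) or electron capture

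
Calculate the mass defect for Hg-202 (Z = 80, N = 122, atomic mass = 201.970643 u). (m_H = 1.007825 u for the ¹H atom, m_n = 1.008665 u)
Δm = Z·m_H + N·m_n − M = 1.712 u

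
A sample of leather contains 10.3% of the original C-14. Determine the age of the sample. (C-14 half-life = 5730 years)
Age = t½ × log₂(1/ratio) = 18790 years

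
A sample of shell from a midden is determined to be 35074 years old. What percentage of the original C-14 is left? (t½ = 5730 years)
N/N₀ = (1/2)^(t/t½) = 0.01437 = 1.44%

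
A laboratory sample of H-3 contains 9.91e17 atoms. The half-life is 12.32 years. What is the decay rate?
A = λN = 5.576e16 decays/year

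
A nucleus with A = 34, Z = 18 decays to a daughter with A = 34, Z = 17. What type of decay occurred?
ΔA = 0, ΔZ = -1 ⇒ beta-plus decay (β⁺) or electron capture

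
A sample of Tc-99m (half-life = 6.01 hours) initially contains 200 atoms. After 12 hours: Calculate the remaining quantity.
N = N₀(1/2)^(t/t½) = 50.12 atoms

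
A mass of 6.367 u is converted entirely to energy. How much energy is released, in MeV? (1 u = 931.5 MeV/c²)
E = mc² = 5931 MeV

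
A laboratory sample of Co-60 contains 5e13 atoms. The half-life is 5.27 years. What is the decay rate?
A = λN = 6.576e12 decays/year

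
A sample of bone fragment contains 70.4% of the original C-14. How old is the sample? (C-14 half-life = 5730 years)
Age = t½ × log₂(1/ratio) = 2901 years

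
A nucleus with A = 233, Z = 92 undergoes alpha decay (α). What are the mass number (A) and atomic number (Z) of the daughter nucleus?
Daughter: A = 229, Z = 90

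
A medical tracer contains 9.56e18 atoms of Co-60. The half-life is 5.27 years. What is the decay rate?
A = λN = 1.257e18 decays/year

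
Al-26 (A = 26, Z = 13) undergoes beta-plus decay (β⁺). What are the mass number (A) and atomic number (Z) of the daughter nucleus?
Daughter: A = 26, Z = 12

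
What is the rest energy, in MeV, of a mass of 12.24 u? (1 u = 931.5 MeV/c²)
E = mc² = 11400 MeV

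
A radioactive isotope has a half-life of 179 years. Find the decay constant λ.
λ = ln(2)/t½ = 0.003872 year⁻¹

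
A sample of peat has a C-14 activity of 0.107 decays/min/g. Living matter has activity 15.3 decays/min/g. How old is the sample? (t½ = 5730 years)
Age = t½ × log₂(A₀/A) = 41030 years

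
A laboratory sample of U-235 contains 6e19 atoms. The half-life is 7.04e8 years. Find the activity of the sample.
A = λN = 5.908e10 decays/year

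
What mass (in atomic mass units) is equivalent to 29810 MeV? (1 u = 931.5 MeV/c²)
m = E/c² = 32 u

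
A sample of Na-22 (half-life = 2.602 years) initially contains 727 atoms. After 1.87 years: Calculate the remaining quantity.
N = N₀(1/2)^(t/t½) = 441.8 atoms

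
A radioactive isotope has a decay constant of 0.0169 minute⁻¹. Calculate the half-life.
t½ = ln(2)/λ = 41.01 minutes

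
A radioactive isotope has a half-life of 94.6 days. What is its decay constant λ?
λ = ln(2)/t½ = 0.007327 day⁻¹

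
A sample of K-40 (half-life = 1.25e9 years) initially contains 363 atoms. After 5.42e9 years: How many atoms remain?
N = N₀(1/2)^(t/t½) = 17.97 atoms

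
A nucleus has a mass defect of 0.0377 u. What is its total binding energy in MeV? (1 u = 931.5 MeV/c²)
B.E. = Δm × 931.5 = 35.12 MeV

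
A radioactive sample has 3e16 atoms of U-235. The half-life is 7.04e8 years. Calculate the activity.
A = λN = 2.954e7 decays/year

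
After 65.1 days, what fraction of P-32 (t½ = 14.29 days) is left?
N/N₀ = (1/2)^(t/t½) = 0.04252 = 4.25%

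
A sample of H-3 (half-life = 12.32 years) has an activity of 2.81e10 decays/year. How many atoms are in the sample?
N = A/λ = 4.994e11 atoms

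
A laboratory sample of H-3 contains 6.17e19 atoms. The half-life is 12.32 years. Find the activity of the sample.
A = λN = 3.471e18 decays/year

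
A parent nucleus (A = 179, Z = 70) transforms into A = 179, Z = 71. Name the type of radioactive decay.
ΔA = 0, ΔZ = +1 ⇒ beta-minus decay (β⁻)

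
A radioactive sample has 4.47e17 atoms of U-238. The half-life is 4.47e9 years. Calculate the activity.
A = λN = 6.931e7 decays/year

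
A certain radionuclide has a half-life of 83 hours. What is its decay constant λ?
λ = ln(2)/t½ = 0.008351 hour⁻¹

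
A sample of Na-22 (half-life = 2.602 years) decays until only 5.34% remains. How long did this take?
t = t½ × log₂(N₀/N) = 11 years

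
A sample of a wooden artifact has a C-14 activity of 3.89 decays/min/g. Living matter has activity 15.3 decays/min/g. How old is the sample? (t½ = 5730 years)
Age = t½ × log₂(A₀/A) = 11320 years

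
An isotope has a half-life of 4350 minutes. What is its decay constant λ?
λ = ln(2)/t½ = 1.593e-4 minute⁻¹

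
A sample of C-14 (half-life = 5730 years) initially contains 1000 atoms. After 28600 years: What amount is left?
N = N₀(1/2)^(t/t½) = 31.44 atoms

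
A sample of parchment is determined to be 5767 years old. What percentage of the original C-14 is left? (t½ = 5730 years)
N/N₀ = (1/2)^(t/t½) = 0.4978 = 49.8%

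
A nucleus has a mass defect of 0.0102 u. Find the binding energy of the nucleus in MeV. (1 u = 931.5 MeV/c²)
B.E. = Δm × 931.5 = 9.501 MeV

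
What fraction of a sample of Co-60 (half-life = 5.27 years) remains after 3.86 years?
N/N₀ = (1/2)^(t/t½) = 0.6019 = 60.2%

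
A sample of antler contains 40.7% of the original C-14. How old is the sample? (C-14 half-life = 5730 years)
Age = t½ × log₂(1/ratio) = 7431 years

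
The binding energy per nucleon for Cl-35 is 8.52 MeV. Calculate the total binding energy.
B.E. = 8.52 × 35 = 298.2 MeV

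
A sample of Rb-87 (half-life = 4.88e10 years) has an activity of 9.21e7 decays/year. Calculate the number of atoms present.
N = A/λ = 6.484e18 atoms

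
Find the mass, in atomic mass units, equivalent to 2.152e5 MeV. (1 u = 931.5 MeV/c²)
m = E/c² = 231 u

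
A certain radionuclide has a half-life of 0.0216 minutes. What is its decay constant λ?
λ = ln(2)/t½ = 32.09 minute⁻¹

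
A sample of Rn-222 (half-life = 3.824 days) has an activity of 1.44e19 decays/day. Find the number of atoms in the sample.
N = A/λ = 7.944e19 atoms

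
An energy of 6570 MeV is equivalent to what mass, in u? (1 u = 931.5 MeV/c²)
m = E/c² = 7.053 u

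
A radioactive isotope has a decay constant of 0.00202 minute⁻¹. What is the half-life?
t½ = ln(2)/λ = 343.1 minutes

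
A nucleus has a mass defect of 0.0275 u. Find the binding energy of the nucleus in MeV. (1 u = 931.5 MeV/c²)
B.E. = Δm × 931.5 = 25.62 MeV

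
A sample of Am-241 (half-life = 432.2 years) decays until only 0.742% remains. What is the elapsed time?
t = t½ × log₂(N₀/N) = 3058 years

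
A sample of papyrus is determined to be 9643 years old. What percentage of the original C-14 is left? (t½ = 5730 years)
N/N₀ = (1/2)^(t/t½) = 0.3115 = 31.1%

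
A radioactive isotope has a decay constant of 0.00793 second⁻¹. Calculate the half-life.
t½ = ln(2)/λ = 87.41 seconds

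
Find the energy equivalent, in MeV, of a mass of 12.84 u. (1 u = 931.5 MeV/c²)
E = mc² = 11960 MeV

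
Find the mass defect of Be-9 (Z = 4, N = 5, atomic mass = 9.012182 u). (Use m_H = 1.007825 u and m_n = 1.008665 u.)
Δm = Z·m_H + N·m_n − M = 0.06244 u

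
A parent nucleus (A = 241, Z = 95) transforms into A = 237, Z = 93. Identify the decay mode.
ΔA = -4, ΔZ = -2 ⇒ alpha decay (α)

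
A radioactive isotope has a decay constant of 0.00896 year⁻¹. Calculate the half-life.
t½ = ln(2)/λ = 77.36 years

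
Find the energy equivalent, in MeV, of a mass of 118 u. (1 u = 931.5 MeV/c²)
E = mc² = 1.099e5 MeV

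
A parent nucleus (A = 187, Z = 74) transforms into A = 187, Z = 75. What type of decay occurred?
ΔA = 0, ΔZ = +1 ⇒ beta-minus decay (β⁻)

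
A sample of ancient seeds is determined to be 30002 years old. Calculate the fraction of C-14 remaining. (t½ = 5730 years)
N/N₀ = (1/2)^(t/t½) = 0.02654 = 2.65%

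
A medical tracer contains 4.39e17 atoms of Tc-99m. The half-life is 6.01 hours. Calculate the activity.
A = λN = 5.063e16 decays/hour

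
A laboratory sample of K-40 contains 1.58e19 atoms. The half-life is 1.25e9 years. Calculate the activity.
A = λN = 8.761e9 decays/year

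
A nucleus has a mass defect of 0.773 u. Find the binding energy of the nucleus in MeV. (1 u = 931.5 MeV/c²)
B.E. = Δm × 931.5 = 720 MeV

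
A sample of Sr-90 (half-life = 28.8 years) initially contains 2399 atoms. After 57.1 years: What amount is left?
N = N₀(1/2)^(t/t½) = 607 atoms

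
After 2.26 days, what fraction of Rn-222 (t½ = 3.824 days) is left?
N/N₀ = (1/2)^(t/t½) = 0.6639 = 66.4%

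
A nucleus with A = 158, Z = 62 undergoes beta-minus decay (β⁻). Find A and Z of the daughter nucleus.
Daughter: A = 158, Z = 63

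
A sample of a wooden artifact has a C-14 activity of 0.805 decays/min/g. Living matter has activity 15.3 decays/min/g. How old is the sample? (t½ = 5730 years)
Age = t½ × log₂(A₀/A) = 24340 years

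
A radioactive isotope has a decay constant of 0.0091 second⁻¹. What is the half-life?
t½ = ln(2)/λ = 76.17 seconds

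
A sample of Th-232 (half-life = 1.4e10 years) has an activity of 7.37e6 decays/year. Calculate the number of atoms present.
N = A/λ = 1.489e17 atoms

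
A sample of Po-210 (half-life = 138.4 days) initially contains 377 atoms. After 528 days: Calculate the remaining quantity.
N = N₀(1/2)^(t/t½) = 26.79 atoms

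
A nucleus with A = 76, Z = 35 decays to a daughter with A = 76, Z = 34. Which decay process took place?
ΔA = 0, ΔZ = -1 ⇒ beta-plus decay (β⁺) or electron capture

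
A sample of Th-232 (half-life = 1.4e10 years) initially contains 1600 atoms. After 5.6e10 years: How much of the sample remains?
N = N₀(1/2)^(t/t½) = 100 atoms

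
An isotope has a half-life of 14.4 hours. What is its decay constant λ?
λ = ln(2)/t½ = 0.04814 hour⁻¹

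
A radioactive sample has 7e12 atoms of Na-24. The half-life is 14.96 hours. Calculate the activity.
A = λN = 3.243e11 decays/hour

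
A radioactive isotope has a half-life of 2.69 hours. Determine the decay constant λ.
λ = ln(2)/t½ = 0.2577 hour⁻¹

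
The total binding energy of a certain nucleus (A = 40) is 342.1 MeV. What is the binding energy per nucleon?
B.E./A = 342.1/40 = 8.553 MeV/nucleon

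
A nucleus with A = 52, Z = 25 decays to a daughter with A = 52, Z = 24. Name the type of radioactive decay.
ΔA = 0, ΔZ = -1 ⇒ beta-plus decay (β⁺) or electron capture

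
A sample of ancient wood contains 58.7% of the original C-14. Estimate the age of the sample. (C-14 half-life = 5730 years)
Age = t½ × log₂(1/ratio) = 4404 years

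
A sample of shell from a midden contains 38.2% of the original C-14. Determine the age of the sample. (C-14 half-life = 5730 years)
Age = t½ × log₂(1/ratio) = 7955 years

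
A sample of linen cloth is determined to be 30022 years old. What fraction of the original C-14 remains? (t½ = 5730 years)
N/N₀ = (1/2)^(t/t½) = 0.02647 = 2.65%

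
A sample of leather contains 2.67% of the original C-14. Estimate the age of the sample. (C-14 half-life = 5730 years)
Age = t½ × log₂(1/ratio) = 29950 years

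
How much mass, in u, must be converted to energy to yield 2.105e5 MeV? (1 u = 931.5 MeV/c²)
m = E/c² = 226 u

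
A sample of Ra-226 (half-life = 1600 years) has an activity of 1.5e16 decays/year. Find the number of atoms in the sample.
N = A/λ = 3.462e19 atoms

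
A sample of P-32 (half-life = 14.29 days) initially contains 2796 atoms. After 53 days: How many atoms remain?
N = N₀(1/2)^(t/t½) = 213.8 atoms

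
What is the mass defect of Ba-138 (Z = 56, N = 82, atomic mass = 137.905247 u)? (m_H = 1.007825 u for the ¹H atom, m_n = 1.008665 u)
Δm = Z·m_H + N·m_n − M = 1.243 u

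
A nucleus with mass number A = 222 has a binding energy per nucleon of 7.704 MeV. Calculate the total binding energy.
B.E. = 7.704 × 222 = 1710 MeV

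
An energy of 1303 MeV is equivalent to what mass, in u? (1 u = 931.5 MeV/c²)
m = E/c² = 1.399 u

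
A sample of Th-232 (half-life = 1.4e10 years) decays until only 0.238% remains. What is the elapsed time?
t = t½ × log₂(N₀/N) = 1.22e11 years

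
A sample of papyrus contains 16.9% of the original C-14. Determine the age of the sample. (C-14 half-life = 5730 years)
Age = t½ × log₂(1/ratio) = 14700 years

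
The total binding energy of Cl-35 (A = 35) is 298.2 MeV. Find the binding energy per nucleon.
B.E./A = 298.2/35 = 8.52 MeV/nucleon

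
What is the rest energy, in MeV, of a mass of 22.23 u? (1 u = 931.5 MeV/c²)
E = mc² = 20710 MeV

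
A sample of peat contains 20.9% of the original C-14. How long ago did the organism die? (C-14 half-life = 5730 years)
Age = t½ × log₂(1/ratio) = 12940 years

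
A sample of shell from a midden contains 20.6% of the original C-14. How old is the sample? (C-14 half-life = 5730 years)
Age = t½ × log₂(1/ratio) = 13060 years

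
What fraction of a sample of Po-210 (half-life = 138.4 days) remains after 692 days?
N/N₀ = (1/2)^(t/t½) = 0.03125 = 3.12%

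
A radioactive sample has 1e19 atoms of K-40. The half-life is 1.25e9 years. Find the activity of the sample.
A = λN = 5.545e9 decays/year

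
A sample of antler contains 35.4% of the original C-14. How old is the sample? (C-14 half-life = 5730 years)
Age = t½ × log₂(1/ratio) = 8585 years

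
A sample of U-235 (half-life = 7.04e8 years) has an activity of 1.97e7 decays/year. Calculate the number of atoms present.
N = A/λ = 2.001e16 atoms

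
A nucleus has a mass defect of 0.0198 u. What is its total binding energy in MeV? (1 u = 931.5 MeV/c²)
B.E. = Δm × 931.5 = 18.44 MeV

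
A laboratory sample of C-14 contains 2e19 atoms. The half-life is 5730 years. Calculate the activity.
A = λN = 2.419e15 decays/year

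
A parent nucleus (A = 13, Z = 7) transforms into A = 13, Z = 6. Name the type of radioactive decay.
ΔA = 0, ΔZ = -1 ⇒ beta-plus decay (β⁺) or electron capture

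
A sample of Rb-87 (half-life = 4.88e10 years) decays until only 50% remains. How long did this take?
t = t½ × log₂(N₀/N) = 4.88e10 years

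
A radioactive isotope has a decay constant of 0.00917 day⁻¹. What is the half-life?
t½ = ln(2)/λ = 75.59 days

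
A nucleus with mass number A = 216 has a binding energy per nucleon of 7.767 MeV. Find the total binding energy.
B.E. = 7.767 × 216 = 1678 MeV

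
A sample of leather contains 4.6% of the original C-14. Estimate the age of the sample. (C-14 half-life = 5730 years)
Age = t½ × log₂(1/ratio) = 25450 years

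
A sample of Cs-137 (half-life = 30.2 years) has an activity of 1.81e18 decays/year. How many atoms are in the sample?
N = A/λ = 7.886e19 atoms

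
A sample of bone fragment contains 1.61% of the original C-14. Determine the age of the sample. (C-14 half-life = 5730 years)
Age = t½ × log₂(1/ratio) = 34130 years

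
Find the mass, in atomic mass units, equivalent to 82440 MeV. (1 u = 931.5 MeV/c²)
m = E/c² = 88.5 u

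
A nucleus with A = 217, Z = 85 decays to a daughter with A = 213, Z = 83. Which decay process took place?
ΔA = -4, ΔZ = -2 ⇒ alpha decay (α)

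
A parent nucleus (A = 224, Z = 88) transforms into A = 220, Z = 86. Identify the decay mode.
ΔA = -4, ΔZ = -2 ⇒ alpha decay (α)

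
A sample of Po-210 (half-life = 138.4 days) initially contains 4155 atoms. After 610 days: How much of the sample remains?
N = N₀(1/2)^(t/t½) = 195.8 atoms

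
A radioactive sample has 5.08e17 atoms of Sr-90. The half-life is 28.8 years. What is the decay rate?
A = λN = 1.223e16 decays/year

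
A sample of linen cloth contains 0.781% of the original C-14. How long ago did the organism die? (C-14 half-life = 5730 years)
Age = t½ × log₂(1/ratio) = 40110 years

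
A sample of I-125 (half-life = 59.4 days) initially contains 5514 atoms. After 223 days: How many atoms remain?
N = N₀(1/2)^(t/t½) = 408.6 atoms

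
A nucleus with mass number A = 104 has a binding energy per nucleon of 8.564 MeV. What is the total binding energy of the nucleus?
B.E. = 8.564 × 104 = 890.7 MeV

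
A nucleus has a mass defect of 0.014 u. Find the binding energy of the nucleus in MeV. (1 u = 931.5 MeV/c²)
B.E. = Δm × 931.5 = 13.04 MeV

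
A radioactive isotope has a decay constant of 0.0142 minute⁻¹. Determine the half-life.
t½ = ln(2)/λ = 48.81 minutes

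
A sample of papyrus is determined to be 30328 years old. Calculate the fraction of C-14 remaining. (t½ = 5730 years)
N/N₀ = (1/2)^(t/t½) = 0.02551 = 2.55%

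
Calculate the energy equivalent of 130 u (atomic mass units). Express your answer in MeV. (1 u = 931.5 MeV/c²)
E = mc² = 1.211e5 MeV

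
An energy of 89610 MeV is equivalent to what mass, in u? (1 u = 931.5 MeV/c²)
m = E/c² = 96.2 u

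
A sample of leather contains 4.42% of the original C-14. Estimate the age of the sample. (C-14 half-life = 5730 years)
Age = t½ × log₂(1/ratio) = 25780 years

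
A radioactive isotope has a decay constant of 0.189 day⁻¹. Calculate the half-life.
t½ = ln(2)/λ = 3.667 days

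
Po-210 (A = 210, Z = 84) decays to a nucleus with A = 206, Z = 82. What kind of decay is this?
ΔA = -4, ΔZ = -2 ⇒ alpha decay (α)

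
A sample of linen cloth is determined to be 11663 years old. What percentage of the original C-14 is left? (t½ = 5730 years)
N/N₀ = (1/2)^(t/t½) = 0.2439 = 24.4%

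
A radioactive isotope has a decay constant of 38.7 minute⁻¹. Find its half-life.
t½ = ln(2)/λ = 0.01791 minutes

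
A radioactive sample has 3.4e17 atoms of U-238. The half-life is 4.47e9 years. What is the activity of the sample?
A = λN = 5.272e7 decays/year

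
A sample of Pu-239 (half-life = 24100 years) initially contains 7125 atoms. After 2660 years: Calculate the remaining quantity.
N = N₀(1/2)^(t/t½) = 6600 atoms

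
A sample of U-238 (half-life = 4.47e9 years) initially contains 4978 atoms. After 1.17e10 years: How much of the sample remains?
N = N₀(1/2)^(t/t½) = 811.2 atoms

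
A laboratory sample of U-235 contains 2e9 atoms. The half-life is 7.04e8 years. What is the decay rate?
A = λN = 1.969 decays/year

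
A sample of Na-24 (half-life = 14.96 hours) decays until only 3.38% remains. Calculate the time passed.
t = t½ × log₂(N₀/N) = 73.11 hours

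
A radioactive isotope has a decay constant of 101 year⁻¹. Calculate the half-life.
t½ = ln(2)/λ = 0.006863 years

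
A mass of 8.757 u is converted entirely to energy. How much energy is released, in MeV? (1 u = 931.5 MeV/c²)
E = mc² = 8157 MeV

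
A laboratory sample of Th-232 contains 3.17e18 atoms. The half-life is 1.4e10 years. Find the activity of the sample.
A = λN = 1.569e8 decays/year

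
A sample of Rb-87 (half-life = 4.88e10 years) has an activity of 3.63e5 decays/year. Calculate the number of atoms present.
N = A/λ = 2.556e16 atoms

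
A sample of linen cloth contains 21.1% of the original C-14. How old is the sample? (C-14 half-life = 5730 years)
Age = t½ × log₂(1/ratio) = 12860 years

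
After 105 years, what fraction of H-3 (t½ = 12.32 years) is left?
N/N₀ = (1/2)^(t/t½) = 0.002719 = 0.272%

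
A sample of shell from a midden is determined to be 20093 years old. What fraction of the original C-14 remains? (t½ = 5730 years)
N/N₀ = (1/2)^(t/t½) = 0.08798 = 8.8%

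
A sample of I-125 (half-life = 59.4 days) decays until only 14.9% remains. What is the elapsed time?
t = t½ × log₂(N₀/N) = 163.1 days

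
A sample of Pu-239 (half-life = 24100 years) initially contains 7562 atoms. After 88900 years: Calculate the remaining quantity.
N = N₀(1/2)^(t/t½) = 586.4 atoms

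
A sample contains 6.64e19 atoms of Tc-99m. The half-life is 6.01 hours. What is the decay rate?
A = λN = 7.658e18 decays/hour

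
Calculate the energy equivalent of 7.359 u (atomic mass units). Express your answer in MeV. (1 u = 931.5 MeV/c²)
E = mc² = 6855 MeV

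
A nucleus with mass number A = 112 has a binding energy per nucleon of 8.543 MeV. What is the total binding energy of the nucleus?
B.E. = 8.543 × 112 = 956.8 MeV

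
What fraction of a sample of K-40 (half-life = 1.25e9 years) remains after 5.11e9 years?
N/N₀ = (1/2)^(t/t½) = 0.0588 = 5.88%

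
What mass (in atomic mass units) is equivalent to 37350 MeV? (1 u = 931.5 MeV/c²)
m = E/c² = 40.1 u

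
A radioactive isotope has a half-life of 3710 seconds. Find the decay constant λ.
λ = ln(2)/t½ = 1.868e-4 second⁻¹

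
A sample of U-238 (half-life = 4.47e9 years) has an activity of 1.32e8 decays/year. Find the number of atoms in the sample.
N = A/λ = 8.512e17 atoms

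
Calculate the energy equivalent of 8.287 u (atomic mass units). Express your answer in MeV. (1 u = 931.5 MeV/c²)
E = mc² = 7719 MeV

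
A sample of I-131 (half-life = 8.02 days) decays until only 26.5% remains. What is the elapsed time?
t = t½ × log₂(N₀/N) = 15.37 days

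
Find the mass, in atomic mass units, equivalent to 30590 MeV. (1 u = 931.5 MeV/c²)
m = E/c² = 32.84 u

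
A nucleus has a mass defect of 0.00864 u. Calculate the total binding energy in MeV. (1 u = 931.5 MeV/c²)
B.E. = Δm × 931.5 = 8.048 MeV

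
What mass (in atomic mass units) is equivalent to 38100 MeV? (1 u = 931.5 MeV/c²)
m = E/c² = 40.9 u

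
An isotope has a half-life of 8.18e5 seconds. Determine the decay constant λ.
λ = ln(2)/t½ = 8.474e-7 second⁻¹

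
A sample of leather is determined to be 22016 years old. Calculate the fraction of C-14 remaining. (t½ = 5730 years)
N/N₀ = (1/2)^(t/t½) = 0.06972 = 6.97%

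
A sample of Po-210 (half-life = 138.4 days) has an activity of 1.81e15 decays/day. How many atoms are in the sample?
N = A/λ = 3.614e17 atoms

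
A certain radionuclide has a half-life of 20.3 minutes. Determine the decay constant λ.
λ = ln(2)/t½ = 0.03415 minute⁻¹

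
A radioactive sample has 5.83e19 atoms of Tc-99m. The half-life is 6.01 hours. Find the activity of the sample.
A = λN = 6.724e18 decays/hour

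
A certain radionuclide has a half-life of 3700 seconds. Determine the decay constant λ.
λ = ln(2)/t½ = 1.873e-4 second⁻¹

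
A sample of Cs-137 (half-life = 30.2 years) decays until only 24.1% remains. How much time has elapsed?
t = t½ × log₂(N₀/N) = 62 years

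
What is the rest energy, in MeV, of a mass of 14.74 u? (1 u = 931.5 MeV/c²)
E = mc² = 13730 MeV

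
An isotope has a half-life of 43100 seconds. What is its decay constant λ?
λ = ln(2)/t½ = 1.608e-5 second⁻¹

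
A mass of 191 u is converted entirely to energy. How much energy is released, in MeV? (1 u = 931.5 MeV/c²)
E = mc² = 1.779e5 MeV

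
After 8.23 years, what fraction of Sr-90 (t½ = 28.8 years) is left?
N/N₀ = (1/2)^(t/t½) = 0.8203 = 82%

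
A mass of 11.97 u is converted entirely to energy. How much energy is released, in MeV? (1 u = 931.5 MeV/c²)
E = mc² = 11150 MeV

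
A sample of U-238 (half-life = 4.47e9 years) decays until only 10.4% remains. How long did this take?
t = t½ × log₂(N₀/N) = 1.46e10 years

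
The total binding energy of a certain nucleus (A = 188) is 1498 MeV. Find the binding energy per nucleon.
B.E./A = 1498/188 = 7.968 MeV/nucleon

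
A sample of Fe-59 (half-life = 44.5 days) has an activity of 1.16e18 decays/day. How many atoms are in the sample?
N = A/λ = 7.447e19 atoms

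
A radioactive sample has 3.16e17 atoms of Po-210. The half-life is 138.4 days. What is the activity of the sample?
A = λN = 1.583e15 decays/day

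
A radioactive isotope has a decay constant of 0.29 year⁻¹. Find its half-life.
t½ = ln(2)/λ = 2.39 years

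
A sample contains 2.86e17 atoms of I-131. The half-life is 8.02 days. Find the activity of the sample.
A = λN = 2.472e16 decays/day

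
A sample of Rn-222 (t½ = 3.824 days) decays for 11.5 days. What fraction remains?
N/N₀ = (1/2)^(t/t½) = 0.1244 = 12.4%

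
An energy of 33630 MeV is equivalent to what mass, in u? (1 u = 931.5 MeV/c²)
m = E/c² = 36.1 u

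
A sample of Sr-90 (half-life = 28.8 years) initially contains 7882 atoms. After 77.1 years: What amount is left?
N = N₀(1/2)^(t/t½) = 1232 atoms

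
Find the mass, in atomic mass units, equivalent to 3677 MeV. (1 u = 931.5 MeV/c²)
m = E/c² = 3.947 u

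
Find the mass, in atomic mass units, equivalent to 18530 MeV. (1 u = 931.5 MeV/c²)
m = E/c² = 19.89 u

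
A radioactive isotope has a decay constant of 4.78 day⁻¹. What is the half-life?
t½ = ln(2)/λ = 0.145 days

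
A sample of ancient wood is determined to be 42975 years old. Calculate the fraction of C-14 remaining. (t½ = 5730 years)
N/N₀ = (1/2)^(t/t½) = 0.005524 = 0.552%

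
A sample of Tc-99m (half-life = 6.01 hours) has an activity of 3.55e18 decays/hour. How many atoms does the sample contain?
N = A/λ = 3.078e19 atoms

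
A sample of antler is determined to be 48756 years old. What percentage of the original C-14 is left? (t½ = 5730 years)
N/N₀ = (1/2)^(t/t½) = 0.002745 = 0.275%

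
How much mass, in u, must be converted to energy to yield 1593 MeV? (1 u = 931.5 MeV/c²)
m = E/c² = 1.71 u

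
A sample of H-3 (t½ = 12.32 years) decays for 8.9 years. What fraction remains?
N/N₀ = (1/2)^(t/t½) = 0.6061 = 60.6%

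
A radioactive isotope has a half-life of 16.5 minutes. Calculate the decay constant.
λ = ln(2)/t½ = 0.04201 minute⁻¹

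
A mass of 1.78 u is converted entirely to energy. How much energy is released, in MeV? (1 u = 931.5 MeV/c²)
E = mc² = 1658 MeV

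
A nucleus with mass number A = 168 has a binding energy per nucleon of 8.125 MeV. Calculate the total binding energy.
B.E. = 8.125 × 168 = 1365 MeV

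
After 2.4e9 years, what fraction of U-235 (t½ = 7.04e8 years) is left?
N/N₀ = (1/2)^(t/t½) = 0.09414 = 9.41%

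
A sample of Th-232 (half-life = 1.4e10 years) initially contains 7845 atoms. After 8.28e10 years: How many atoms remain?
N = N₀(1/2)^(t/t½) = 130.1 atoms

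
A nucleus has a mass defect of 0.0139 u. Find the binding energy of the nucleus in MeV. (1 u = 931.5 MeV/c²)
B.E. = Δm × 931.5 = 12.95 MeV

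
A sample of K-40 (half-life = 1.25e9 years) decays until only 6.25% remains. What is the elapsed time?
t = t½ × log₂(N₀/N) = 5e9 years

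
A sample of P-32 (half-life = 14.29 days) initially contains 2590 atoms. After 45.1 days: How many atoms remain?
N = N₀(1/2)^(t/t½) = 290.6 atoms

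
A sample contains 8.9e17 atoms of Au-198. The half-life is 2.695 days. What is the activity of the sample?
A = λN = 2.289e17 decays/day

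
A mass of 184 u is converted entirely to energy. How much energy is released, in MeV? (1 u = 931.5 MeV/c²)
E = mc² = 1.714e5 MeV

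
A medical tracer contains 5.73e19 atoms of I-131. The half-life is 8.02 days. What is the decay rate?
A = λN = 4.952e18 decays/day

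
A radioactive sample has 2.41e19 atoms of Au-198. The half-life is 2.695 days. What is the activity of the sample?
A = λN = 6.198e18 decays/day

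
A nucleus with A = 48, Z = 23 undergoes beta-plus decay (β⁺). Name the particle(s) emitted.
β⁺: positron (e⁺) + neutrino (νₑ)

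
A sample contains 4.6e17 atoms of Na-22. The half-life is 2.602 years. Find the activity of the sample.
A = λN = 1.225e17 decays/year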